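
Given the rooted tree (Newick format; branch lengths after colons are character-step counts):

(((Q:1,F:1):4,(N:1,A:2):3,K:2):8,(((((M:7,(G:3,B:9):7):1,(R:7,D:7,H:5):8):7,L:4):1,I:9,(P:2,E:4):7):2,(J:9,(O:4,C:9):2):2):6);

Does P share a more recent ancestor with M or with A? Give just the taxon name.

The MRCA of P and M subtends ((((M,(G,B)),(R,D,H)),L),I,(P,E)) (10 taxa).
The MRCA of P and A is the root, subtending the entire tree (18 taxa).
The first is nested inside the second, so P shares a more recent common ancestor with M.

M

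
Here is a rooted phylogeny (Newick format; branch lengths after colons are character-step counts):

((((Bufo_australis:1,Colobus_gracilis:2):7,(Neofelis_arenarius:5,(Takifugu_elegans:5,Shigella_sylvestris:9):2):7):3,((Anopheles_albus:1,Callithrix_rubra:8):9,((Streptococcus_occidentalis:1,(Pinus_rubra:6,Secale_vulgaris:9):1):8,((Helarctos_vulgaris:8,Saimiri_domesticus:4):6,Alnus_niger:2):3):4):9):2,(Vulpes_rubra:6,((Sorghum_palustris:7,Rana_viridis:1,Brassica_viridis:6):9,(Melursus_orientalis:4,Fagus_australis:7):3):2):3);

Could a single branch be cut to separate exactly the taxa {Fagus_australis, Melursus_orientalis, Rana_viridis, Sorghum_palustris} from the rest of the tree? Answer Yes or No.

No

The MRCA of the listed taxa subtends ((Sorghum_palustris,Rana_viridis,Brassica_viridis),(Melursus_orientalis,Fagus_australis)).
That clade also contains Brassica_viridis, which is not in the proposed group, so the group is not monophyletic.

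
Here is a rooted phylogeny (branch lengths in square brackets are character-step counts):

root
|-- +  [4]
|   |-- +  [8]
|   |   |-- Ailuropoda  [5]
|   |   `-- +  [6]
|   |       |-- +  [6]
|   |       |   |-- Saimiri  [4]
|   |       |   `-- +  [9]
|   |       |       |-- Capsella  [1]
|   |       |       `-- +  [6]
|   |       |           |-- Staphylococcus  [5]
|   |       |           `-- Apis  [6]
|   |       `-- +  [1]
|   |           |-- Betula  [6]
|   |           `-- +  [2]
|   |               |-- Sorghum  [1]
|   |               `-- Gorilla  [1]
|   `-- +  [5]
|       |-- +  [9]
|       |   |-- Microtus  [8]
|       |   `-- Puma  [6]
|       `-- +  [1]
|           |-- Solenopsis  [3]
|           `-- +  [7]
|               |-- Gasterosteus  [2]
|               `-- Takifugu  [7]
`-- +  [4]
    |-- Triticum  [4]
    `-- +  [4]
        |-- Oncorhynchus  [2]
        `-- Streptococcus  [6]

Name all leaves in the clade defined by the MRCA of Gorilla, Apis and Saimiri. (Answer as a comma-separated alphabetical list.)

Apis, Betula, Capsella, Gorilla, Saimiri, Sorghum, Staphylococcus

Tracing Gorilla: it sits inside (Sorghum,Gorilla).
Tracing Apis: it sits inside (Staphylococcus,Apis).
Tracing Saimiri: it sits inside (Saimiri,(Capsella,(Staphylococcus,Apis))).
The smallest clade enclosing all 3 is ((Saimiri,(Capsella,(Staphylococcus,Apis))),(Betula,(Sorghum,Gorilla))); the answer is its 7 terminal taxa in alphabetical order.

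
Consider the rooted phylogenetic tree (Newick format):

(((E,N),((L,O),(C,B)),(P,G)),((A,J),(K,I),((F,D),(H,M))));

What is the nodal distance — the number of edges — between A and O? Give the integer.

7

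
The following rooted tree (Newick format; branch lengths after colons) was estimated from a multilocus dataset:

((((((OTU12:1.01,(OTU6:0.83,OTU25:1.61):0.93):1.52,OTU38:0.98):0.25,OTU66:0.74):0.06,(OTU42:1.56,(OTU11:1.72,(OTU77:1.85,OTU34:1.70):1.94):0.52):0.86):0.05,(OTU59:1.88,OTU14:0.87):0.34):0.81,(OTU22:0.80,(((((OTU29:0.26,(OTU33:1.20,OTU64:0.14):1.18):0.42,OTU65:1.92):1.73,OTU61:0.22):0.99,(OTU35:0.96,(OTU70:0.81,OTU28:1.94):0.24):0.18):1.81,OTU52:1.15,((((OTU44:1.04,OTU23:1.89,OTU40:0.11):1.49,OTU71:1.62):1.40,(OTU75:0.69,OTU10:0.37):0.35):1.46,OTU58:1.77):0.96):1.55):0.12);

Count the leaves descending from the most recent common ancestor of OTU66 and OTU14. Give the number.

The MRCA of OTU66 and OTU14 is the node subtending (((((OTU12,(OTU6,OTU25)),OTU38),OTU66),(OTU42,(OTU11,(OTU77,OTU34)))),(OTU59,OTU14)).
That clade contains 11 terminal taxa: OTU11, OTU12, OTU14, OTU25, OTU34, OTU38, OTU42, OTU59, OTU6, OTU66, OTU77.

11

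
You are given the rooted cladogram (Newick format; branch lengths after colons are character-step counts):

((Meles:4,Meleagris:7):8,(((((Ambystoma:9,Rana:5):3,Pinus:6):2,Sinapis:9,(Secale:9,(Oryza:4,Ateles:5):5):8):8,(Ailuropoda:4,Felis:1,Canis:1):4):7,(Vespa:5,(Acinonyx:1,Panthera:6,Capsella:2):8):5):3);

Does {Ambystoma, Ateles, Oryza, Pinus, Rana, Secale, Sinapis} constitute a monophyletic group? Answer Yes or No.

Yes

The most recent common ancestor of these taxa subtends (((Ambystoma,Rana),Pinus),Sinapis,(Secale,(Oryza,Ateles))).
That clade has exactly 7 tips — every listed taxon and nothing else — so the group is monophyletic.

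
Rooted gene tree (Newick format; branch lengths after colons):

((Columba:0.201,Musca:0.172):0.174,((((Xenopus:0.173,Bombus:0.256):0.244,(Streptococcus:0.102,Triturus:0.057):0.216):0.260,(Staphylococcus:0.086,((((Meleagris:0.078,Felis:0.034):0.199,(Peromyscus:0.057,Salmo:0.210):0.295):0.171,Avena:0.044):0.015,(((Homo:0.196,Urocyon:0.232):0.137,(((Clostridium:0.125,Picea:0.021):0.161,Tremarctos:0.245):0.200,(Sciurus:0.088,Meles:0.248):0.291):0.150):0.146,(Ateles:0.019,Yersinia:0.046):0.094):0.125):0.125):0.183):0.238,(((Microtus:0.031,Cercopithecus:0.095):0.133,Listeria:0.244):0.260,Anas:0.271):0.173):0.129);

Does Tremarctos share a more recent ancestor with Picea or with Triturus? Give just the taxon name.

The MRCA of Tremarctos and Picea subtends ((Clostridium,Picea),Tremarctos) (3 taxa).
The MRCA of Tremarctos and Triturus subtends (((Xenopus,Bombus),(Streptococcus,Triturus)),(Staphylococcus,((((Meleagris,Felis),(Peromyscus,Salmo)),Avena),(((Homo,Urocyon),(((Clostridium,Picea),Tremarctos),(Sciurus,Meles))),(Ateles,Yersinia))))) (19 taxa).
The first is nested inside the second, so Tremarctos shares a more recent common ancestor with Picea.

Picea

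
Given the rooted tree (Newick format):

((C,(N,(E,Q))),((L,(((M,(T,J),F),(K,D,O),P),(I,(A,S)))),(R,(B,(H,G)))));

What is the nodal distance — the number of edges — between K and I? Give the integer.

The MRCA of K and I is the node subtending (((M,(T,J),F),(K,D,O),P),(I,(A,S))).
From K up to that node: 3 branches. From I up to the same node: 2 branches. Total: 3 + 2 = 5.

5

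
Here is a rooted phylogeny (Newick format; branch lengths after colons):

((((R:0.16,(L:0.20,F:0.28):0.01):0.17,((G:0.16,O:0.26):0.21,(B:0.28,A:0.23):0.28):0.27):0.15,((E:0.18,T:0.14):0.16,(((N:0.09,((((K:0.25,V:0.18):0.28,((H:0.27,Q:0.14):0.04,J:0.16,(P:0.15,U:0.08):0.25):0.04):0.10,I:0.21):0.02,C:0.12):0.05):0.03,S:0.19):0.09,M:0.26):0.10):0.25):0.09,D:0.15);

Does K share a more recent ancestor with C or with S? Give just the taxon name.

The MRCA of K and C subtends ((((K,V),((H,Q),J,(P,U))),I),C) (9 taxa).
The MRCA of K and S subtends ((N,((((K,V),((H,Q),J,(P,U))),I),C)),S) (11 taxa).
The first is nested inside the second, so K shares a more recent common ancestor with C.

C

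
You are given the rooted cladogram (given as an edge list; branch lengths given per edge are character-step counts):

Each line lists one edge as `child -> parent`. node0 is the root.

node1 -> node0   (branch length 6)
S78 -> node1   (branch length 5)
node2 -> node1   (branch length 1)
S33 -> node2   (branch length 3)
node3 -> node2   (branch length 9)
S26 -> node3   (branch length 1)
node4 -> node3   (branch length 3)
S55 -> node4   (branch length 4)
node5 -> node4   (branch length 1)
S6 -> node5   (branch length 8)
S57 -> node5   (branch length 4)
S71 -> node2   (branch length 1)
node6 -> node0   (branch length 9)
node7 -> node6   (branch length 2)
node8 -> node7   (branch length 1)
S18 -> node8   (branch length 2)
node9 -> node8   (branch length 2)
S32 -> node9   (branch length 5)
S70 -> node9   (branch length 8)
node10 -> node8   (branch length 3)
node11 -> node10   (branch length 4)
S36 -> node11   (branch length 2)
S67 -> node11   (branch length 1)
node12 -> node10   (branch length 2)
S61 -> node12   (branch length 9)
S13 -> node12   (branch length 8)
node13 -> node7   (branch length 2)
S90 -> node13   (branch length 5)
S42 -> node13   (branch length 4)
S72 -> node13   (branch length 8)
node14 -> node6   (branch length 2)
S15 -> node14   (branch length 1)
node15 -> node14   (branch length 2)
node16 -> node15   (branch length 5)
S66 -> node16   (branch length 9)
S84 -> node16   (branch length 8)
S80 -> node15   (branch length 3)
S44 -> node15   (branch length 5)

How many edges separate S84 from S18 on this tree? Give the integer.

7

The MRCA of S84 and S18 is the node subtending (((S18,(S32,S70),((S36,S67),(S61,S13))),(S90,S42,S72)),(S15,((S66,S84),S80,S44))).
From S84 up to that node: 4 branches. From S18 up to the same node: 3 branches. Total: 4 + 3 = 7.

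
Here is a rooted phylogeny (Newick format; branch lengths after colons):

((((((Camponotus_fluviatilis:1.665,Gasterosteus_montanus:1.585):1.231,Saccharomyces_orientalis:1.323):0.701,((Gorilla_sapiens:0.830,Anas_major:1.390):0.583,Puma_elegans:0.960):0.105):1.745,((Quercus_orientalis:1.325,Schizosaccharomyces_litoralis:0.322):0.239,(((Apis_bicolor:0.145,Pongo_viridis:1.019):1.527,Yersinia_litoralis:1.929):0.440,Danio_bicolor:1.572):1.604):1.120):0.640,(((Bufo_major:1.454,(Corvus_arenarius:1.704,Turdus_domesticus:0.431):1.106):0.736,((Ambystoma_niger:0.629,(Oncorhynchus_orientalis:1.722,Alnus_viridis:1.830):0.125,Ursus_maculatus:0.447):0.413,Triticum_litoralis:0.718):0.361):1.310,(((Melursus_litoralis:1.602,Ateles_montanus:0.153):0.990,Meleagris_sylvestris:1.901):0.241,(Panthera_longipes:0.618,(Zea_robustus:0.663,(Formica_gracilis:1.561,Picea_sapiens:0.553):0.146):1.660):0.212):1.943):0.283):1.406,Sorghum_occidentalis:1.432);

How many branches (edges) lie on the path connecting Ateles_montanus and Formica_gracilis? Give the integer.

7

The MRCA of Ateles_montanus and Formica_gracilis is the node subtending (((Melursus_litoralis,Ateles_montanus),Meleagris_sylvestris),(Panthera_longipes,(Zea_robustus,(Formica_gracilis,Picea_sapiens)))).
From Ateles_montanus up to that node: 3 branches. From Formica_gracilis up to the same node: 4 branches. Total: 3 + 4 = 7.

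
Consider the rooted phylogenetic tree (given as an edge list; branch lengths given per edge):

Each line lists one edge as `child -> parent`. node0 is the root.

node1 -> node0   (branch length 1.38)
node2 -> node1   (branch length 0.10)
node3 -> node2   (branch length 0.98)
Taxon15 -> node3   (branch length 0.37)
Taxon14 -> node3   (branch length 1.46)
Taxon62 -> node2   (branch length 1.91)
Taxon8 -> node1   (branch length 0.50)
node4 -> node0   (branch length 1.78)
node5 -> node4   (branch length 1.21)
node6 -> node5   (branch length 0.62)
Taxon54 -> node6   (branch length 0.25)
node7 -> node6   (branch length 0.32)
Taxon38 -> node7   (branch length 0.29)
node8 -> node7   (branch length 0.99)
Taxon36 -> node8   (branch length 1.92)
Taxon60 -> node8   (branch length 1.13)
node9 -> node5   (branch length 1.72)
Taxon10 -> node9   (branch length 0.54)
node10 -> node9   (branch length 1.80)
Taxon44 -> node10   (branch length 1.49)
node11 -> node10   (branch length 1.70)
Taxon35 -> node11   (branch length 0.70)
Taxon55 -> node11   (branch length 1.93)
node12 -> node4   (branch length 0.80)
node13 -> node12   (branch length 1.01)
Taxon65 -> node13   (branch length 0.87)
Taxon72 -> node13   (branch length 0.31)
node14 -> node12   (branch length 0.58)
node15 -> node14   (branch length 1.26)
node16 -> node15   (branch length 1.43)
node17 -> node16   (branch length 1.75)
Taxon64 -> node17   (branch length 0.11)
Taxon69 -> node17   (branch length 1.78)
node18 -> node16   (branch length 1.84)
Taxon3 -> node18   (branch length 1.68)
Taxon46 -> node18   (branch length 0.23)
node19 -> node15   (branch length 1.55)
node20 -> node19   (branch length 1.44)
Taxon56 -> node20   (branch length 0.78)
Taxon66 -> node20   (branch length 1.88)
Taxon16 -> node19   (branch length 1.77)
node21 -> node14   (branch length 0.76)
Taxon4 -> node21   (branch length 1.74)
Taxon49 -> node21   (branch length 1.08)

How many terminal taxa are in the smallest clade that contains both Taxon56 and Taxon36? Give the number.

19

The MRCA of Taxon56 and Taxon36 is the node subtending (((Taxon54,(Taxon38,(Taxon36,Taxon60))),(Taxon10,(Taxon44,(Taxon35,Taxon55)))),((Taxon65,Taxon72),((((Taxon64,Taxon69),(Taxon3,Taxon46)),((Taxon56,Taxon66),Taxon16)),(Taxon4,Taxon49)))).
That clade contains 19 terminal taxa: Taxon10, Taxon16, Taxon3, Taxon35, Taxon36, Taxon38, Taxon4, Taxon44, Taxon46, Taxon49, Taxon54, Taxon55, Taxon56, Taxon60, Taxon64, Taxon65, Taxon66, Taxon69, Taxon72.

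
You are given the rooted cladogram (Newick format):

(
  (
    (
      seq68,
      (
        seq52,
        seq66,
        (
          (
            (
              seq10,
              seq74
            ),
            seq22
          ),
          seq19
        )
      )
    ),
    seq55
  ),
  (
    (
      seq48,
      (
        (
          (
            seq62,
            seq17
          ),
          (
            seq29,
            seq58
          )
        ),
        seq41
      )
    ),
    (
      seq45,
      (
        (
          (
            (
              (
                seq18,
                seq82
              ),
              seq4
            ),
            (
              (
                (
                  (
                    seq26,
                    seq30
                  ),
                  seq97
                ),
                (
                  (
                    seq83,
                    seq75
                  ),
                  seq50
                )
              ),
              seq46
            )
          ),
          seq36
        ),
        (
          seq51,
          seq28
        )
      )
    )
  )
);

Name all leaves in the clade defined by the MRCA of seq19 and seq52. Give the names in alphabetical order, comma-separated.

Tracing seq19: it sits inside (((seq10,seq74),seq22),seq19).
Tracing seq52: it sits inside (seq52,seq66,(((seq10,seq74),seq22),seq19)).
The smallest clade enclosing both is (seq52,seq66,(((seq10,seq74),seq22),seq19)); the answer is its 6 terminal taxa in alphabetical order.

seq10, seq19, seq22, seq52, seq66, seq74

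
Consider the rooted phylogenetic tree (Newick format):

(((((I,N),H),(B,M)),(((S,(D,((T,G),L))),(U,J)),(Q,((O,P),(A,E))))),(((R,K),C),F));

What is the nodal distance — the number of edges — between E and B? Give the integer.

8

The MRCA of E and B is the node subtending ((((I,N),H),(B,M)),(((S,(D,((T,G),L))),(U,J)),(Q,((O,P),(A,E))))).
From E up to that node: 5 branches. From B up to the same node: 3 branches. Total: 5 + 3 = 8.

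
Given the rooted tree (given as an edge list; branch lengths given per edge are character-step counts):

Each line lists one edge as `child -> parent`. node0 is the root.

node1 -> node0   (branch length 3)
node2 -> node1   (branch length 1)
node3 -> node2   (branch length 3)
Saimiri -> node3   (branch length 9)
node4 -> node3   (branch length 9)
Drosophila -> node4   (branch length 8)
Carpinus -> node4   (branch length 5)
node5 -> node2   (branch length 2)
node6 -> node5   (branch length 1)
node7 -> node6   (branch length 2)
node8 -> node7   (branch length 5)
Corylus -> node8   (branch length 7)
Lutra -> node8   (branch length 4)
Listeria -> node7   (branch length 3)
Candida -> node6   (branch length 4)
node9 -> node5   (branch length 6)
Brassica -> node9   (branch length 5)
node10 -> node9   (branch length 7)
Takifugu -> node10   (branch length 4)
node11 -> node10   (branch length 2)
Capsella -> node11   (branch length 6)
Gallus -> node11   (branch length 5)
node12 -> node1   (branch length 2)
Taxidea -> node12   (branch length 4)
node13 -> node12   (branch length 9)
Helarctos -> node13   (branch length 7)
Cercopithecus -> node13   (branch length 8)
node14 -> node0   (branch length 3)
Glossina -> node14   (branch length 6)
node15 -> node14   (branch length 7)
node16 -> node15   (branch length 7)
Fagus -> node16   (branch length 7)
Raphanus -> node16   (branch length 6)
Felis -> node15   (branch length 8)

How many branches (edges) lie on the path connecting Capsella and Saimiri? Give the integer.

7

The MRCA of Capsella and Saimiri is the node subtending ((Saimiri,(Drosophila,Carpinus)),((((Corylus,Lutra),Listeria),Candida),(Brassica,(Takifugu,(Capsella,Gallus))))).
From Capsella up to that node: 5 branches. From Saimiri up to the same node: 2 branches. Total: 5 + 2 = 7.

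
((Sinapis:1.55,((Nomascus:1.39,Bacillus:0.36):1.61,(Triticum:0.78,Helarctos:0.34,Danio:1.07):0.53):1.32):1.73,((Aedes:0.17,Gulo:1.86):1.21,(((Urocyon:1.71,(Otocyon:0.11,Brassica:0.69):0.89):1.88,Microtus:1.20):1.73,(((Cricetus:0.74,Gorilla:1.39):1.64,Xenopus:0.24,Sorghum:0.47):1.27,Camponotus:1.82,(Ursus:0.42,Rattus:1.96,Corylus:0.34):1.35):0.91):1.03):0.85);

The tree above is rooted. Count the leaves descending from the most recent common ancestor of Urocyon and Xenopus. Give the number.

The MRCA of Urocyon and Xenopus is the node subtending (((Urocyon,(Otocyon,Brassica)),Microtus),(((Cricetus,Gorilla),Xenopus,Sorghum),Camponotus,(Ursus,Rattus,Corylus))).
That clade contains 12 terminal taxa: Brassica, Camponotus, Corylus, Cricetus, Gorilla, Microtus, Otocyon, Rattus, Sorghum, Urocyon, Ursus, Xenopus.

12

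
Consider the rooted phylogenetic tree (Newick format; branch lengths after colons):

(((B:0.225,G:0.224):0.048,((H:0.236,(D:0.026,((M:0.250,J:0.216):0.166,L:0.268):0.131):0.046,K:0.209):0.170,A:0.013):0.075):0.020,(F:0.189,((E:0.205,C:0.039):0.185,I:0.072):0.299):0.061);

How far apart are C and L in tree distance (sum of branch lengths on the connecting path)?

1.294

The path runs C → … → MRCA → … → L; the MRCA is the root of the tree.
Branch lengths along that path: 0.039 + 0.185 + 0.299 + 0.061 + 0.020 + 0.075 + 0.170 + 0.046 + 0.131 + 0.268 = 1.294.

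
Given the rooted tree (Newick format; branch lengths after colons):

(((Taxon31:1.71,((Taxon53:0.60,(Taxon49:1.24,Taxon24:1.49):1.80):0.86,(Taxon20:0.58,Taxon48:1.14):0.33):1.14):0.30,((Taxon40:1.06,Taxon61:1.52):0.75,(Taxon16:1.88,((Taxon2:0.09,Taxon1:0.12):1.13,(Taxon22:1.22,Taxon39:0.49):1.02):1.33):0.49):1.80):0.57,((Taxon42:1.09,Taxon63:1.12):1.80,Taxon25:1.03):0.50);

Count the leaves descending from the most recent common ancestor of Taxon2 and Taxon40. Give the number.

7

The MRCA of Taxon2 and Taxon40 is the node subtending ((Taxon40,Taxon61),(Taxon16,((Taxon2,Taxon1),(Taxon22,Taxon39)))).
That clade contains 7 terminal taxa: Taxon1, Taxon16, Taxon2, Taxon22, Taxon39, Taxon40, Taxon61.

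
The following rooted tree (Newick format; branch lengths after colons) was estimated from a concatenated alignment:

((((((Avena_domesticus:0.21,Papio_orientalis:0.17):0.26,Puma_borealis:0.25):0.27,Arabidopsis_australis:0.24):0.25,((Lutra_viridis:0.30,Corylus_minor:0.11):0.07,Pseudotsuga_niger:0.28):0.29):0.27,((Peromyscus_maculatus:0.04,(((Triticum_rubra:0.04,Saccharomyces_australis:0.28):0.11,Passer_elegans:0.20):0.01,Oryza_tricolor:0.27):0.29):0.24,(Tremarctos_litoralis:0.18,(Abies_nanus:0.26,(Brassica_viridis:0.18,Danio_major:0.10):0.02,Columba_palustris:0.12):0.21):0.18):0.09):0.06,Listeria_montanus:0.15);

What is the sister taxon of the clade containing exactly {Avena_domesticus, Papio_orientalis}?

The clade containing exactly {Avena_domesticus, Papio_orientalis} attaches to the tree at the node subtending ((Avena_domesticus,Papio_orientalis),Puma_borealis).
The other lineage descending from that same node — the sister group — is the single tip Puma_borealis.

Puma_borealis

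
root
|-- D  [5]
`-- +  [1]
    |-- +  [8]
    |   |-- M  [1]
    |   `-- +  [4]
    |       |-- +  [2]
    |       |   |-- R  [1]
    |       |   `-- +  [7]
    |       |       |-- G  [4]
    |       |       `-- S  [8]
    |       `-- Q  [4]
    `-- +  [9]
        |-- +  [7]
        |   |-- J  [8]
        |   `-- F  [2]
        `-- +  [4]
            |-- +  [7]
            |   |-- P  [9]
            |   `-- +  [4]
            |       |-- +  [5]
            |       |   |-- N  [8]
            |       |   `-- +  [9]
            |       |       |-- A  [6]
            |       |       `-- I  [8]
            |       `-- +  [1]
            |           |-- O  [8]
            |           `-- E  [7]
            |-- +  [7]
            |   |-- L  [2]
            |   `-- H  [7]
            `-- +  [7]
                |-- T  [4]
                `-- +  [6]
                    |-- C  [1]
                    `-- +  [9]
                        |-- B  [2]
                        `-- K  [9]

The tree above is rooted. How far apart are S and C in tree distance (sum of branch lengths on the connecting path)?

56

The path runs S → … → MRCA → … → C; the MRCA is the node subtending ((M,((R,(G,S)),Q)),((J,F),((P,((N,(A,I)),(O,E))),(L,H),(T,(C,(B,K)))))).
Branch lengths along that path: 8 + 7 + 2 + 4 + 8 + 9 + 4 + 7 + 6 + 1 = 56.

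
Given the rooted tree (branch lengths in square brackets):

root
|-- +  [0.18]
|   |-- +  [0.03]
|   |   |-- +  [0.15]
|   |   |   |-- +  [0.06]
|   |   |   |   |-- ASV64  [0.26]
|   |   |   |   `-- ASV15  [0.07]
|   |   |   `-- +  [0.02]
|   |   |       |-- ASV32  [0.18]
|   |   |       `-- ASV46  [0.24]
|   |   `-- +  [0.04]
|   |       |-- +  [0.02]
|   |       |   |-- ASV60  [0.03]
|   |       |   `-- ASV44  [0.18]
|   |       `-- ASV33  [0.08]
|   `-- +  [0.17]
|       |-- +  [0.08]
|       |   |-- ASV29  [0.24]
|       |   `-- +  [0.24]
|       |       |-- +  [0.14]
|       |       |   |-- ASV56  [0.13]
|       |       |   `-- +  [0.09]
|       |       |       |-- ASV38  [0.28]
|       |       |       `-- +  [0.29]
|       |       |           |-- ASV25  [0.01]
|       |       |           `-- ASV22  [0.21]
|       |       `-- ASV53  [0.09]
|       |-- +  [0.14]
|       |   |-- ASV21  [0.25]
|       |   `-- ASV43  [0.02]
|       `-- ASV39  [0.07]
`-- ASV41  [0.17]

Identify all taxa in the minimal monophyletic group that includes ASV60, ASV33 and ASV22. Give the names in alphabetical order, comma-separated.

ASV15, ASV21, ASV22, ASV25, ASV29, ASV32, ASV33, ASV38, ASV39, ASV43, ASV44, ASV46, ASV53, ASV56, ASV60, ASV64

Tracing ASV60: it sits inside (ASV60,ASV44).
Tracing ASV33: it sits inside ((ASV60,ASV44),ASV33).
Tracing ASV22: it sits inside (ASV25,ASV22).
The smallest clade enclosing all 3 is ((((ASV64,ASV15),(ASV32,ASV46)),((ASV60,ASV44),ASV33)),((ASV29,((ASV56,(ASV38,(ASV25,ASV22))),ASV53)),(ASV21,ASV43),ASV39)); the answer is its 16 terminal taxa in alphabetical order.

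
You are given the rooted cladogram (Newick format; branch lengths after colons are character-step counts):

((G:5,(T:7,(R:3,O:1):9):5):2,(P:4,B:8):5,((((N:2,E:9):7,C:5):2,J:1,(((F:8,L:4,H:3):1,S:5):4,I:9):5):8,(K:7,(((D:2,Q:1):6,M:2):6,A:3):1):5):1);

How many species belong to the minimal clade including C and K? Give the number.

14

The MRCA of C and K is the node subtending ((((N,E),C),J,(((F,L,H),S),I)),(K,(((D,Q),M),A))).
That clade contains 14 terminal taxa: A, C, D, E, F, H, I, J, K, L, M, N, Q, S.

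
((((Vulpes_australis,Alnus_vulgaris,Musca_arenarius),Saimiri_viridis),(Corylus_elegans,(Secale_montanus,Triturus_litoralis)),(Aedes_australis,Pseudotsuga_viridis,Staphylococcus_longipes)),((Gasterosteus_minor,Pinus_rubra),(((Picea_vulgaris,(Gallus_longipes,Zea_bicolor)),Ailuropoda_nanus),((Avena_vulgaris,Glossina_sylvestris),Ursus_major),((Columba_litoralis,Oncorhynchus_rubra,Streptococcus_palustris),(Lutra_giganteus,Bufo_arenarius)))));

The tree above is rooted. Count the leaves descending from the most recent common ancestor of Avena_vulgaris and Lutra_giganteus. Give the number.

12

The MRCA of Avena_vulgaris and Lutra_giganteus is the node subtending (((Picea_vulgaris,(Gallus_longipes,Zea_bicolor)),Ailuropoda_nanus),((Avena_vulgaris,Glossina_sylvestris),Ursus_major),((Columba_litoralis,Oncorhynchus_rubra,Streptococcus_palustris),(Lutra_giganteus,Bufo_arenarius))).
That clade contains 12 terminal taxa: Ailuropoda_nanus, Avena_vulgaris, Bufo_arenarius, Columba_litoralis, Gallus_longipes, Glossina_sylvestris, Lutra_giganteus, Oncorhynchus_rubra, Picea_vulgaris, Streptococcus_palustris, Ursus_major, Zea_bicolor.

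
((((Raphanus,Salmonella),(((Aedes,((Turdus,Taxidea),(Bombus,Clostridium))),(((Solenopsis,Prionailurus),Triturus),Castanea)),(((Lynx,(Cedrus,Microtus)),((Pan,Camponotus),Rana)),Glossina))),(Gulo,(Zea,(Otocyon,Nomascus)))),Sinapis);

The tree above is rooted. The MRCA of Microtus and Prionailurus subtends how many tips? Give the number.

16

The MRCA of Microtus and Prionailurus is the node subtending (((Aedes,((Turdus,Taxidea),(Bombus,Clostridium))),(((Solenopsis,Prionailurus),Triturus),Castanea)),(((Lynx,(Cedrus,Microtus)),((Pan,Camponotus),Rana)),Glossina)).
That clade contains 16 terminal taxa: Aedes, Bombus, Camponotus, Castanea, Cedrus, Clostridium, Glossina, Lynx, Microtus, Pan, Prionailurus, Rana, Solenopsis, Taxidea, Triturus, Turdus.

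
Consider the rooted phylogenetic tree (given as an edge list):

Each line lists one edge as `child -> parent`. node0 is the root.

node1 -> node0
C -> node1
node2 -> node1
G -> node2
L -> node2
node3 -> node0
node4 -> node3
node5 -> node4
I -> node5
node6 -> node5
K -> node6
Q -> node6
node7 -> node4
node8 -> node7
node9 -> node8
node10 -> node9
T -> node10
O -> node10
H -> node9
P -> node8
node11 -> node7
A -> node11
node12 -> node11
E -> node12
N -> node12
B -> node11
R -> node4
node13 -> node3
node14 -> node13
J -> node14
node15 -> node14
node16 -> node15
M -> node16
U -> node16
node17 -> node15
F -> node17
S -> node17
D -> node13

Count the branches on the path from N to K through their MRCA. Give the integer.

7

The MRCA of N and K is the node subtending ((I,(K,Q)),((((T,O),H),P),(A,(E,N),B)),R).
From N up to that node: 4 branches. From K up to the same node: 3 branches. Total: 4 + 3 = 7.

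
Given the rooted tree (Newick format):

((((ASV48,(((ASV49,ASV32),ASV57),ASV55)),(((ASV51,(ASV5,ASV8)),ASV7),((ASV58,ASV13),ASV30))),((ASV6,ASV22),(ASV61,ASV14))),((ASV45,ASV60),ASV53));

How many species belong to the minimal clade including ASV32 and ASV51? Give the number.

The MRCA of ASV32 and ASV51 is the node subtending ((ASV48,(((ASV49,ASV32),ASV57),ASV55)),(((ASV51,(ASV5,ASV8)),ASV7),((ASV58,ASV13),ASV30))).
That clade contains 12 terminal taxa: ASV13, ASV30, ASV32, ASV48, ASV49, ASV5, ASV51, ASV55, ASV57, ASV58, ASV7, ASV8.

12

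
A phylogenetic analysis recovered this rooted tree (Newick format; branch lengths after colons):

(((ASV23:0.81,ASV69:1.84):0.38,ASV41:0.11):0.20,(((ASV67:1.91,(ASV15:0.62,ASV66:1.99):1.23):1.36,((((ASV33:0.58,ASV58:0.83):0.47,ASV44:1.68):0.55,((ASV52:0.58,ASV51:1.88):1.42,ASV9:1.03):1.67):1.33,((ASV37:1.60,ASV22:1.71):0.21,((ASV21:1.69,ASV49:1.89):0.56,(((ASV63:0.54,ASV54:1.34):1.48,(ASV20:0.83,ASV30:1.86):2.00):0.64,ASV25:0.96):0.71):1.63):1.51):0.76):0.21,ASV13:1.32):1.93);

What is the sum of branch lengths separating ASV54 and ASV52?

The path runs ASV54 → … → MRCA → … → ASV52; the MRCA is the node subtending ((((ASV33,ASV58),ASV44),((ASV52,ASV51),ASV9)),((ASV37,ASV22),((ASV21,ASV49),(((ASV63,ASV54),(ASV20,ASV30)),ASV25)))).
Branch lengths along that path: 1.34 + 1.48 + 0.64 + 0.71 + 1.63 + 1.51 + 1.33 + 1.67 + 1.42 + 0.58 = 12.31.

12.31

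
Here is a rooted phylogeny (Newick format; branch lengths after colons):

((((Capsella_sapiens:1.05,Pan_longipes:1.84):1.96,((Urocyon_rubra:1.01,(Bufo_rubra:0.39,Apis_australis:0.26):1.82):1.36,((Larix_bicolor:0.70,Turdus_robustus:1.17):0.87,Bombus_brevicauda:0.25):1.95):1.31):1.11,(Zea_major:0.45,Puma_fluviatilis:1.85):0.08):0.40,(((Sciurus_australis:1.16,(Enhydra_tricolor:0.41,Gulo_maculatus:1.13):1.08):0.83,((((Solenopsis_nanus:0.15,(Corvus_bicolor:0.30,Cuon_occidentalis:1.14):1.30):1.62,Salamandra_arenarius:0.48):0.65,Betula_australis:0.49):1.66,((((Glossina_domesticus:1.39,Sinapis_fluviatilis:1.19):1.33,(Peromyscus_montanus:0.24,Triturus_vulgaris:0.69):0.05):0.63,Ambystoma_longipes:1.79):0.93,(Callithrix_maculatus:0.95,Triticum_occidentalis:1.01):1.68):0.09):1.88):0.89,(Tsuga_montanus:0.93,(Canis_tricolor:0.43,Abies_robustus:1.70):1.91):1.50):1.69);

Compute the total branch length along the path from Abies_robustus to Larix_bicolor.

13.14

The path runs Abies_robustus → … → MRCA → … → Larix_bicolor; the MRCA is the root of the tree.
Branch lengths along that path: 1.70 + 1.91 + 1.50 + 1.69 + 0.40 + 1.11 + 1.31 + 1.95 + 0.87 + 0.70 = 13.14.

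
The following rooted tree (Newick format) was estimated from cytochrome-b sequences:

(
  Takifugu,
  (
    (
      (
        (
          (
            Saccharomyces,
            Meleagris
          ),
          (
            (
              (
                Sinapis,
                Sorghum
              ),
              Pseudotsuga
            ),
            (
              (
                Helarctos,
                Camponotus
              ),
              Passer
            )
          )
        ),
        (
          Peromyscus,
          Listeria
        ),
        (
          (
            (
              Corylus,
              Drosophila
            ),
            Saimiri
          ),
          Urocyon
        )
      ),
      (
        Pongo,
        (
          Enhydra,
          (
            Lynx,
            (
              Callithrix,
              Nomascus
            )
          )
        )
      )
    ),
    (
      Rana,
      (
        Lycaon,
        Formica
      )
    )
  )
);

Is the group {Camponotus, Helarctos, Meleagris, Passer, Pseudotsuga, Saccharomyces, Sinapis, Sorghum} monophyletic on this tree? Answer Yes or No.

Yes

The most recent common ancestor of these taxa subtends ((Saccharomyces,Meleagris),(((Sinapis,Sorghum),Pseudotsuga),((Helarctos,Camponotus),Passer))).
That clade has exactly 8 tips — every listed taxon and nothing else — so the group is monophyletic.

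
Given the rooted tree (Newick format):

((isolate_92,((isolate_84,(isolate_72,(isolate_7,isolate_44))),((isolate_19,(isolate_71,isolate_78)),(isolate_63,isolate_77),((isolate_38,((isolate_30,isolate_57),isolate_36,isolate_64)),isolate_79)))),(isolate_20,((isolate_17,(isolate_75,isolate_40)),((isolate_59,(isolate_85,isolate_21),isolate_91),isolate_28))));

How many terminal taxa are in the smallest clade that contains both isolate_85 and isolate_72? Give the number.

The MRCA of isolate_85 and isolate_72 is the root, so the clade is the entire tree.
That clade contains 25 terminal taxa: isolate_17, isolate_19, isolate_20, isolate_21, isolate_28, isolate_30, isolate_36, isolate_38, isolate_40, isolate_44, isolate_57, isolate_59, isolate_63, isolate_64, isolate_7, isolate_71, isolate_72, isolate_75, isolate_77, isolate_78, isolate_79, isolate_84, isolate_85, isolate_91, isolate_92.

25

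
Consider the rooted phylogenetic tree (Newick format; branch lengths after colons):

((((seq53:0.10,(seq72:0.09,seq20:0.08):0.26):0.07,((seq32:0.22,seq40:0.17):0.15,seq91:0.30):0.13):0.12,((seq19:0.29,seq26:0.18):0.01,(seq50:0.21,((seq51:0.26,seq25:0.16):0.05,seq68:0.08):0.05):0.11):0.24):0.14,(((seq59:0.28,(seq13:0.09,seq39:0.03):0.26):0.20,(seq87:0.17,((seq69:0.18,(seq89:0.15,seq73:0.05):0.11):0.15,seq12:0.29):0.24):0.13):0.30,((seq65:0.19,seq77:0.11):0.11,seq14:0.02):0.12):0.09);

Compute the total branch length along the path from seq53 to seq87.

The path runs seq53 → … → MRCA → … → seq87; the MRCA is the root of the tree.
Branch lengths along that path: 0.10 + 0.07 + 0.12 + 0.14 + 0.09 + 0.30 + 0.13 + 0.17 = 1.12.

1.12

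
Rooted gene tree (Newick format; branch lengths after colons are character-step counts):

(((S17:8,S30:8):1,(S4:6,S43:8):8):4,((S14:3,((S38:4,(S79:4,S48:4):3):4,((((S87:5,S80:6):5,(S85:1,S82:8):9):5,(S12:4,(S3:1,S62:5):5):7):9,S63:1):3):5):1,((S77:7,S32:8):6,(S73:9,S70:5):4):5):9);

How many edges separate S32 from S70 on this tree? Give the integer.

4

The MRCA of S32 and S70 is the node subtending ((S77,S32),(S73,S70)).
From S32 up to that node: 2 branches. From S70 up to the same node: 2 branches. Total: 2 + 2 = 4.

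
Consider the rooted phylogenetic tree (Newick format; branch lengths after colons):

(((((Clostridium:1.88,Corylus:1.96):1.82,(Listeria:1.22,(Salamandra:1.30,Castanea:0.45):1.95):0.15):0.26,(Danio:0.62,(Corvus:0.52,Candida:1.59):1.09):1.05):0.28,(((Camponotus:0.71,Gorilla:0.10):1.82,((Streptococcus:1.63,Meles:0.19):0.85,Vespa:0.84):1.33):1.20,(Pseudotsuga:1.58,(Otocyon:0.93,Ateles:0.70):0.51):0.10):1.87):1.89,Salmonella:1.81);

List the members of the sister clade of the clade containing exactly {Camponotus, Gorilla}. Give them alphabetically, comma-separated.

Meles, Streptococcus, Vespa

The clade containing exactly {Camponotus, Gorilla} attaches to the tree at the node subtending ((Camponotus,Gorilla),((Streptococcus,Meles),Vespa)).
The other lineage descending from that same node — the sister group — is ((Streptococcus,Meles),Vespa); its 3 tips in alphabetical order are the answer.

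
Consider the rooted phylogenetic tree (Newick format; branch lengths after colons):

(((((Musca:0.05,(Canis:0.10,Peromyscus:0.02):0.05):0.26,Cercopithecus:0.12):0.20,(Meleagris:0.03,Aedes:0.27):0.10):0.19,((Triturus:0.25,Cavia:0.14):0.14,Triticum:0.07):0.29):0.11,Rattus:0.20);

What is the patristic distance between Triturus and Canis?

The path runs Triturus → … → MRCA → … → Canis; the MRCA is the node subtending ((((Musca,(Canis,Peromyscus)),Cercopithecus),(Meleagris,Aedes)),((Triturus,Cavia),Triticum)).
Branch lengths along that path: 0.25 + 0.14 + 0.29 + 0.19 + 0.20 + 0.26 + 0.05 + 0.10 = 1.48.

1.48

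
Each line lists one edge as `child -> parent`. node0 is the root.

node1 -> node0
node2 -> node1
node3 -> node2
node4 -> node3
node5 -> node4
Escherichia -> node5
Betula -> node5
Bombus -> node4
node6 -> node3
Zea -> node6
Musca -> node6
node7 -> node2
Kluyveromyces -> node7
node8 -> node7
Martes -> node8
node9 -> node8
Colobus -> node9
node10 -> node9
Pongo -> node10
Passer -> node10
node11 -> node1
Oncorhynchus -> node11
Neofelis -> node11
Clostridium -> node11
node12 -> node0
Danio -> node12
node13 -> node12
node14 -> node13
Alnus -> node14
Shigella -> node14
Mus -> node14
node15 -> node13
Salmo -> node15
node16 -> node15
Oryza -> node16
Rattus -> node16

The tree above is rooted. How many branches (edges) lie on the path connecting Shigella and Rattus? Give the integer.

The MRCA of Shigella and Rattus is the node subtending ((Alnus,Shigella,Mus),(Salmo,(Oryza,Rattus))).
From Shigella up to that node: 2 branches. From Rattus up to the same node: 3 branches. Total: 2 + 3 = 5.

5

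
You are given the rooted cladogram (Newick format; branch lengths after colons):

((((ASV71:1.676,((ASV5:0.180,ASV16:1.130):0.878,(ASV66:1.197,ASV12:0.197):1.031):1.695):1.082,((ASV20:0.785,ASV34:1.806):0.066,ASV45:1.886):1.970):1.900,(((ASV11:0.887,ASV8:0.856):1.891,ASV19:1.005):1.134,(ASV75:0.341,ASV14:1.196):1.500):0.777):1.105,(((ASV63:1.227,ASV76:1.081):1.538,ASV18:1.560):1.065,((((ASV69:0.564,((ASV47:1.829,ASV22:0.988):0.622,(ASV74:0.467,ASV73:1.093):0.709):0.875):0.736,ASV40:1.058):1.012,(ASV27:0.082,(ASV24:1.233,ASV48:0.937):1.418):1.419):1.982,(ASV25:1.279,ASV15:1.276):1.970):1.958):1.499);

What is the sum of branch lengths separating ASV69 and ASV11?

The path runs ASV69 → … → MRCA → … → ASV11; the MRCA is the root of the tree.
Branch lengths along that path: 0.564 + 0.736 + 1.012 + 1.982 + 1.958 + 1.499 + 1.105 + 0.777 + 1.134 + 1.891 + 0.887 = 13.545.

13.545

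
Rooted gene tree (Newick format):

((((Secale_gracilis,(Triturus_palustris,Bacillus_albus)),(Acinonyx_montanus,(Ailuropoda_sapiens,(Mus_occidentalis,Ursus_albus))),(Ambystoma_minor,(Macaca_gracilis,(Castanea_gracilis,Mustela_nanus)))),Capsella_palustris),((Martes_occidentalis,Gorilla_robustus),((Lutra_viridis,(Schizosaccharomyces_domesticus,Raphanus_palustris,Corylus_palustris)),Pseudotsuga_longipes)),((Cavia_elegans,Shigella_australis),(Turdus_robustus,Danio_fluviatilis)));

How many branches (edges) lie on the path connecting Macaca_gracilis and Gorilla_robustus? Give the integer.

8

The MRCA of Macaca_gracilis and Gorilla_robustus is the root of the tree.
From Macaca_gracilis up to that node: 5 branches. From Gorilla_robustus up to the same node: 3 branches. Total: 5 + 3 = 8.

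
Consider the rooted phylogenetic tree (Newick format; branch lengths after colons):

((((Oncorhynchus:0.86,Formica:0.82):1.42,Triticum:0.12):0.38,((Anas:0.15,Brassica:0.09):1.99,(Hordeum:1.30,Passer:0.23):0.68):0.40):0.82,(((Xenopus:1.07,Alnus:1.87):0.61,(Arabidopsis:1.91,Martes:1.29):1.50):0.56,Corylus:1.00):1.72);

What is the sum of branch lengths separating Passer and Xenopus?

The path runs Passer → … → MRCA → … → Xenopus; the MRCA is the root of the tree.
Branch lengths along that path: 0.23 + 0.68 + 0.40 + 0.82 + 1.72 + 0.56 + 0.61 + 1.07 = 6.09.

6.09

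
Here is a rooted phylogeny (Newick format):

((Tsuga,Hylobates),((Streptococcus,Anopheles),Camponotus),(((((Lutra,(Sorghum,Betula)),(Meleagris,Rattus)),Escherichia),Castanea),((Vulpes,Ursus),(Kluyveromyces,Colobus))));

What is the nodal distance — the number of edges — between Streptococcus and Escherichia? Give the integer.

The MRCA of Streptococcus and Escherichia is the root of the tree.
From Streptococcus up to that node: 3 branches. From Escherichia up to the same node: 4 branches. Total: 3 + 4 = 7.

7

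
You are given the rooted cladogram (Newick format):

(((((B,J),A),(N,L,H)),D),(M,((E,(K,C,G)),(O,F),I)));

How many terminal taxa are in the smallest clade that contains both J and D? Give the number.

7

The MRCA of J and D is the node subtending ((((B,J),A),(N,L,H)),D).
That clade contains 7 terminal taxa: A, B, D, H, J, L, N.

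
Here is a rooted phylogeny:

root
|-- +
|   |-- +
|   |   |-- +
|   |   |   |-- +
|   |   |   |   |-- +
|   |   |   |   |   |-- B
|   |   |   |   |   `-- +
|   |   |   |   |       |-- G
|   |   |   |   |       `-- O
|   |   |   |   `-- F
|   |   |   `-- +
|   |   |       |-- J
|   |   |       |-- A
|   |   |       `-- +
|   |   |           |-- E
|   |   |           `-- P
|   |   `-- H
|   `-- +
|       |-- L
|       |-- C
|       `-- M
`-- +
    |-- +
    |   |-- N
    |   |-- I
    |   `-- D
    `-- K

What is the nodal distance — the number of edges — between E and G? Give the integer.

7

The MRCA of E and G is the node subtending (((B,(G,O)),F),(J,A,(E,P))).
From E up to that node: 3 branches. From G up to the same node: 4 branches. Total: 3 + 4 = 7.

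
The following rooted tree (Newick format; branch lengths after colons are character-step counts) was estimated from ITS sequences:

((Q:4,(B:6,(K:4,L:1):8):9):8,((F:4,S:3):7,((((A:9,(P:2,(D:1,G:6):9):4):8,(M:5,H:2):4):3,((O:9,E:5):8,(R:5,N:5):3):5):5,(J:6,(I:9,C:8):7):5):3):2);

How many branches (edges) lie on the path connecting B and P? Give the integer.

The MRCA of B and P is the root of the tree.
From B up to that node: 3 branches. From P up to the same node: 7 branches. Total: 3 + 7 = 10.

10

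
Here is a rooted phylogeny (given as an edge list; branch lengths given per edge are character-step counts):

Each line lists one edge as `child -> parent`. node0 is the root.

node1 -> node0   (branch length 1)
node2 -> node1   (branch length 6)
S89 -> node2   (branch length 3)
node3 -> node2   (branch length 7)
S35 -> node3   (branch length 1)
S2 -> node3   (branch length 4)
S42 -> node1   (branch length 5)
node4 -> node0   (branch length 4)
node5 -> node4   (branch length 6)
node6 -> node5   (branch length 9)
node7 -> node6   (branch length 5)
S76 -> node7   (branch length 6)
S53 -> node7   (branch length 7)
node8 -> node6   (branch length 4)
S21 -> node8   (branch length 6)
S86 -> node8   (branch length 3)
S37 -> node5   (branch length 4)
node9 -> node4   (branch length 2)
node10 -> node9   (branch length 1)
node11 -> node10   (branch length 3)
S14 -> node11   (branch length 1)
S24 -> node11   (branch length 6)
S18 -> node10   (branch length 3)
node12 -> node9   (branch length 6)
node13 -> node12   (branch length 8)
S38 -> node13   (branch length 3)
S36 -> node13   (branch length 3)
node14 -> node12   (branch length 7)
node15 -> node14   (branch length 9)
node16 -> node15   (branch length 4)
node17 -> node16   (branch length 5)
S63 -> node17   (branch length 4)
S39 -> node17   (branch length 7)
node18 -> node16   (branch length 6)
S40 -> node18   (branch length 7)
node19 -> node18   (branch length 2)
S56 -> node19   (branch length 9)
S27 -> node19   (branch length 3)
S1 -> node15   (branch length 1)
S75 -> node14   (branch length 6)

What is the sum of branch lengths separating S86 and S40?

The path runs S86 → … → MRCA → … → S40; the MRCA is the node subtending ((((S76,S53),(S21,S86)),S37),(((S14,S24),S18),((S38,S36),((((S63,S39),(S40,(S56,S27))),S1),S75)))).
Branch lengths along that path: 3 + 4 + 9 + 6 + 2 + 6 + 7 + 9 + 4 + 6 + 7 = 63.

63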